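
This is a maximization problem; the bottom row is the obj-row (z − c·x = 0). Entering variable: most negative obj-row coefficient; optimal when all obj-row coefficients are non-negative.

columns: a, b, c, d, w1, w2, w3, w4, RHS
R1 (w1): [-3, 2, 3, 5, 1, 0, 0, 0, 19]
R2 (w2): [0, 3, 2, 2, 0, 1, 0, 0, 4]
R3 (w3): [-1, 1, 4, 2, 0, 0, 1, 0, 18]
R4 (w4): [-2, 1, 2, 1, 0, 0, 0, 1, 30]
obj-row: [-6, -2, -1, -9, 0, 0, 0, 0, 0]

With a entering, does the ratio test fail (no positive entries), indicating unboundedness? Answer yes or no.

yes

Every constraint-row entry in column a is ≤ 0, so increasing a is unbounded.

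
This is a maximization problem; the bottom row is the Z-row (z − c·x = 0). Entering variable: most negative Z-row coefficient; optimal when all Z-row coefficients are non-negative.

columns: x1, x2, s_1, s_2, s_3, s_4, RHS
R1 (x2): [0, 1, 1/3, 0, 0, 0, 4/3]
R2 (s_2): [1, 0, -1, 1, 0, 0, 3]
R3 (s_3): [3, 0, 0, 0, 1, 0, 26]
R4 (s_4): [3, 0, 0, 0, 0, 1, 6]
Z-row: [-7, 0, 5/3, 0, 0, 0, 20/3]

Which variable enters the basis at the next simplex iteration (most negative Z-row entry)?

x1

Negative Z-row entries: x1: -7.
The most negative is -7 in column x1, so x1 enters.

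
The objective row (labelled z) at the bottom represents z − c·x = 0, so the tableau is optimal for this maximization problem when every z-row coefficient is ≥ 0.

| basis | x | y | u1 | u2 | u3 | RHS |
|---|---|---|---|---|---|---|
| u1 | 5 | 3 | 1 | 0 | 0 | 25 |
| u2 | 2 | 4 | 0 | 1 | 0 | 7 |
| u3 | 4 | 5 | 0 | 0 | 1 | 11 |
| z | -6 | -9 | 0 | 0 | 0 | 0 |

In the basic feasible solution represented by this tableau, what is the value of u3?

11

u3 is basic (row 3); its value is the RHS of that row, 11.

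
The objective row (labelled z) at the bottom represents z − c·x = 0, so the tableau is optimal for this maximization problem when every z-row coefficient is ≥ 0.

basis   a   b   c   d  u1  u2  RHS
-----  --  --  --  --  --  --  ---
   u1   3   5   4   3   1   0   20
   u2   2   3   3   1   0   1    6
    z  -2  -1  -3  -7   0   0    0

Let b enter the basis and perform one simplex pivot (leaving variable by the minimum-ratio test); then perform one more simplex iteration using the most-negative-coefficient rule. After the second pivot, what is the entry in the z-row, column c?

Ratio test on column b — row 1: 20/5 = 4; row 2: 6/3 = 2. Minimum is 2 at row 2 (u2 leaves); pivot element 3.
Divide row 2 by 3; eliminate column b from the other rows.
Second iteration: most negative z-row entry is -20/3 in column d, so d enters.
Ratio test on column d — row 1: 10/(4/3) = 15/2; row 2: 2/(1/3) = 6. Minimum is 6 at row 2 (b leaves); pivot element 1/3.
Divide row 2 by 1/3; eliminate column d from the other rows.
After both pivots, the entry at the z-row, column c is 18.

18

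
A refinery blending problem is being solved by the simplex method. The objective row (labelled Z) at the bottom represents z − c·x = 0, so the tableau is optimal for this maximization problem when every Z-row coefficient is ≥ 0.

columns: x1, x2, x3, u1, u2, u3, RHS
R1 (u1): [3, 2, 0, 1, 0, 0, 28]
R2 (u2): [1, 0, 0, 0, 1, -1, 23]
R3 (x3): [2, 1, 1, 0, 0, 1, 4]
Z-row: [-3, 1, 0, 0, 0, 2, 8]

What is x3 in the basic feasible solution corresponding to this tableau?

x3 is basic (row 3); its value is the RHS of that row, 4.

4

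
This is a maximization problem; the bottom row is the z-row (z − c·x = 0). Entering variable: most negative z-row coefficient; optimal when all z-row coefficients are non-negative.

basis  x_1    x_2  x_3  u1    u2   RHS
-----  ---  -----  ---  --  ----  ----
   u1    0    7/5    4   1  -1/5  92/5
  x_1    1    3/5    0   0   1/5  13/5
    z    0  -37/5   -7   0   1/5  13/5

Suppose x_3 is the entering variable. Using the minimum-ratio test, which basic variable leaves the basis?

Column x_3 entries and ratios — u1: (92/5)/4 = 23/5; x_1: 0 ≤ 0, skip.
Smallest ratio is 23/5 in the row of u1, so u1 leaves.

u1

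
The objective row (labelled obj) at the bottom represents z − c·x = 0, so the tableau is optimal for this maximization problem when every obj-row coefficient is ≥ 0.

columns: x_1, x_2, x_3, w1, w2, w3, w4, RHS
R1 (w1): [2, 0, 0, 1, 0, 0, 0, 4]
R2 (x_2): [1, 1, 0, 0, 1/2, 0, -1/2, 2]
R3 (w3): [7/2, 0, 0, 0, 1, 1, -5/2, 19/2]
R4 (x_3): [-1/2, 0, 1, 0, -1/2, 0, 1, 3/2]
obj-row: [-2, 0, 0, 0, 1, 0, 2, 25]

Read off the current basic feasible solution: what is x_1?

x_1 is not in the basis, so in the current basic feasible solution x_1 = 0.

0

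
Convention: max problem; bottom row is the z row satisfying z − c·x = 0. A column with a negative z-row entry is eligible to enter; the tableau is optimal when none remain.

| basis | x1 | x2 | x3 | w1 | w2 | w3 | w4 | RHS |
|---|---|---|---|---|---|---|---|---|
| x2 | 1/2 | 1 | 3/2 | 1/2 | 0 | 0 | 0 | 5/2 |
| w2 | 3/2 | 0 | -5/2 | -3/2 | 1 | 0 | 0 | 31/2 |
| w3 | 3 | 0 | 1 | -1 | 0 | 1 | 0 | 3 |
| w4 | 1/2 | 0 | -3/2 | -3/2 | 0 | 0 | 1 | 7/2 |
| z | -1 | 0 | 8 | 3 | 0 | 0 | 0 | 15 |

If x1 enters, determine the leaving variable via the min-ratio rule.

w3

Column x1 entries and ratios — x2: (5/2)/(1/2) = 5; w2: (31/2)/(3/2) = 31/3; w3: 3/3 = 1; w4: (7/2)/(1/2) = 7.
Smallest ratio is 1 in the row of w3, so w3 leaves.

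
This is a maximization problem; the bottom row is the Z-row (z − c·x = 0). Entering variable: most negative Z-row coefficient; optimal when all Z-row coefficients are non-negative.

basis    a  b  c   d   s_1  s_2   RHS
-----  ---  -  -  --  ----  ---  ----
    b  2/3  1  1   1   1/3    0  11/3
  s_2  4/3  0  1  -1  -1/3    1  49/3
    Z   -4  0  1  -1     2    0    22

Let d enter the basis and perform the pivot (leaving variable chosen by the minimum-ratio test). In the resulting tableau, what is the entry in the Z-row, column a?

-10/3

Ratio test on column d — row 1: (11/3)/1 = 11/3; row 2: entry -1 ≤ 0. Minimum is 11/3 at row 1 (b leaves); pivot element 1.
Divide row 1 by 1; eliminate column d from the other rows.
Z-row update in column a: -4 − (-1)·(2/3) = -10/3.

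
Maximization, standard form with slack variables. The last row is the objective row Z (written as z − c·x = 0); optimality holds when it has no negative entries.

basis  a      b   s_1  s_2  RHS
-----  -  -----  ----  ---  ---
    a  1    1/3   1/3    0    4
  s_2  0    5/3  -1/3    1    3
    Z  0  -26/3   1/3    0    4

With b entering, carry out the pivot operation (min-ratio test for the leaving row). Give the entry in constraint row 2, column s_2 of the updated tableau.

Ratio test on column b — row 1: 4/(1/3) = 12; row 2: 3/(5/3) = 9/5. Minimum is 9/5 at row 2 (s_2 leaves); pivot element 5/3.
Divide row 2 by 5/3; eliminate column b from the other rows.
In the new row 2, the s_2 entry is the old entry divided by the pivot: 1/(5/3) = 3/5.

3/5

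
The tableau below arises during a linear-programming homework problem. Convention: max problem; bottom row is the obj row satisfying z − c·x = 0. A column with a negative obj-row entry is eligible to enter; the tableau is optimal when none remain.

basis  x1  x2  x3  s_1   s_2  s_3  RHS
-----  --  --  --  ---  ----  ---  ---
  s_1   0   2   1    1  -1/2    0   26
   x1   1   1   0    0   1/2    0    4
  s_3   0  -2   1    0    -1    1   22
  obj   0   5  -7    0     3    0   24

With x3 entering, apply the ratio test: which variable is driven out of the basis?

s_3

Column x3 entries and ratios — s_1: 26/1 = 26; x1: 0 ≤ 0, skip; s_3: 22/1 = 22.
Smallest ratio is 22 in the row of s_3, so s_3 leaves.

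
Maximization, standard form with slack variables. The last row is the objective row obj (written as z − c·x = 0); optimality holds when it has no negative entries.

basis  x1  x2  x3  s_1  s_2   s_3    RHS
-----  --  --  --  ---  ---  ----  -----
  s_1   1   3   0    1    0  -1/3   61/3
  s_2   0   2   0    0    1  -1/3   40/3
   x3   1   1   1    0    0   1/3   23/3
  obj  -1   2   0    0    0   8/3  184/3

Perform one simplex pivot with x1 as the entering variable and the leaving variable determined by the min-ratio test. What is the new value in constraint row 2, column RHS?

40/3

Ratio test on column x1 — row 1: (61/3)/1 = 61/3; row 2: entry 0 ≤ 0; row 3: (23/3)/1 = 23/3. Minimum is 23/3 at row 3 (x3 leaves); pivot element 1.
Divide row 3 by 1; eliminate column x1 from the other rows.
Row 2 update in column RHS: 40/3 − 0·(23/3) = 40/3.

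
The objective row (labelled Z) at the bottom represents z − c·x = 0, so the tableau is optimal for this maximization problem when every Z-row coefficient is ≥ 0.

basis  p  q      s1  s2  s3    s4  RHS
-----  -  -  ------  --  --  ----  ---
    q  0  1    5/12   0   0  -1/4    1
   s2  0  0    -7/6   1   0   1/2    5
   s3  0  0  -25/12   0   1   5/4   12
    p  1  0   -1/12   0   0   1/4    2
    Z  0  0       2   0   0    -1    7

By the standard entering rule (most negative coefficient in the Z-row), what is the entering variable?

Negative Z-row entries: s4: -1.
The most negative is -1 in column s4, so s4 enters.

s4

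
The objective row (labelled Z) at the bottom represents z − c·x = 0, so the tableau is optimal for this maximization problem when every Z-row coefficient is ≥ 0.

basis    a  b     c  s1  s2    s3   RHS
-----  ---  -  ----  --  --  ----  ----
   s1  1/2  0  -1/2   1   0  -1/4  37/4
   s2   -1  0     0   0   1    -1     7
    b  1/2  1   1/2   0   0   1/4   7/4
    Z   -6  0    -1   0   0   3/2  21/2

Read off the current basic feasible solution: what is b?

7/4

b is basic (row 3); its value is the RHS of that row, 7/4.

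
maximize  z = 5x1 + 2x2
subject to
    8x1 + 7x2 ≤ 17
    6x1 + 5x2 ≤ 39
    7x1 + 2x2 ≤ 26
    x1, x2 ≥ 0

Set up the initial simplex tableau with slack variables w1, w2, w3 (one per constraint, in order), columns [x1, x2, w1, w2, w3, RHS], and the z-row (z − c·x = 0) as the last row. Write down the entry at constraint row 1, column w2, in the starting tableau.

Slack w2 belongs to constraint 2; its column is the unit vector e_2, so the entry in row 1 is 0.

0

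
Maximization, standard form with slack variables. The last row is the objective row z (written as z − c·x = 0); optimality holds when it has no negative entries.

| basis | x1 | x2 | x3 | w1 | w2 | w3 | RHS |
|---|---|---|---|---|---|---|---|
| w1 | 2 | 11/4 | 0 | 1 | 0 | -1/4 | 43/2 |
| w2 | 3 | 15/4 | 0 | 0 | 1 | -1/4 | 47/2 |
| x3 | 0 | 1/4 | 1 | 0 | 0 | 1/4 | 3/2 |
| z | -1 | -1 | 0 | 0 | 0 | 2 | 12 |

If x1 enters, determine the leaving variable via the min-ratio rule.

w2

Column x1 entries and ratios — w1: (43/2)/2 = 43/4; w2: (47/2)/3 = 47/6; x3: 0 ≤ 0, skip.
Smallest ratio is 47/6 in the row of w2, so w2 leaves.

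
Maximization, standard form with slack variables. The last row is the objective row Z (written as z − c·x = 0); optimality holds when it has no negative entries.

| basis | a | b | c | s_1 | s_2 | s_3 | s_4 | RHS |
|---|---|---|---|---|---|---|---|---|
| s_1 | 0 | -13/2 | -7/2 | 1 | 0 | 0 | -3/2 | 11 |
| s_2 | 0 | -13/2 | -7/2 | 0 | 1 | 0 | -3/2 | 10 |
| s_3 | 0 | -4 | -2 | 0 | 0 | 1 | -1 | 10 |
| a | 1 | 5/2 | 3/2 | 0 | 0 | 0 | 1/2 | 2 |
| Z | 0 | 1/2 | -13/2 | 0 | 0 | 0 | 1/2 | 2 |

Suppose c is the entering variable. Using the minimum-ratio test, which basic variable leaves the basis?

a

Column c entries and ratios — s_1: -7/2 ≤ 0, skip; s_2: -7/2 ≤ 0, skip; s_3: -2 ≤ 0, skip; a: 2/(3/2) = 4/3.
Smallest ratio is 4/3 in the row of a, so a leaves.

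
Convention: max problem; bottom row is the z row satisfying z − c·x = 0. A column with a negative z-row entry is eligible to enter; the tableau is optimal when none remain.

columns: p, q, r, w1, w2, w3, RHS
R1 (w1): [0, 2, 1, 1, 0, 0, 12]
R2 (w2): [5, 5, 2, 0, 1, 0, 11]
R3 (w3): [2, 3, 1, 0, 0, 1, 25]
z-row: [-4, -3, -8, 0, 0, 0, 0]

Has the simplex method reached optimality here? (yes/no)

no

The z-row has a negative entry -8 in column r, so it is not optimal.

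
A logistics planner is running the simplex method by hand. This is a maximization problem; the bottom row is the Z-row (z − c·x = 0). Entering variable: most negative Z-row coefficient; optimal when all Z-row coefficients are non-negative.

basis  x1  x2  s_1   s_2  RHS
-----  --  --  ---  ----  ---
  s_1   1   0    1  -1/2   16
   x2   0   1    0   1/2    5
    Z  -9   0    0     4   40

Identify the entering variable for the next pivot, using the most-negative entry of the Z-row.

x1

Negative Z-row entries: x1: -9.
The most negative is -9 in column x1, so x1 enters.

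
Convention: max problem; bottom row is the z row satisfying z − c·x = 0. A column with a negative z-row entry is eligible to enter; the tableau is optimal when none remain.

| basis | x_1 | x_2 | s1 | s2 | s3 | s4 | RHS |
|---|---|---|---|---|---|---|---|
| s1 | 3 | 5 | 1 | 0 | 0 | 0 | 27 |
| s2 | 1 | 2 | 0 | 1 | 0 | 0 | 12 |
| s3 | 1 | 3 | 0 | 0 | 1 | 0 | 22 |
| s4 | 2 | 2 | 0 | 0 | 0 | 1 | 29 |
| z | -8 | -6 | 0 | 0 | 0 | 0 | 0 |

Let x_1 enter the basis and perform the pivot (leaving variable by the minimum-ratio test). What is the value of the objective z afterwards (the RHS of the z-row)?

Ratio test on column x_1 — row 1: 27/3 = 9; row 2: 12/1 = 12; row 3: 22/1 = 22; row 4: 29/2 = 29/2. Minimum is 9 at row 1 (s1 leaves); pivot element 3.
Pivot on row 1; the z-row RHS becomes 0 − (-8)·9 = 72.

72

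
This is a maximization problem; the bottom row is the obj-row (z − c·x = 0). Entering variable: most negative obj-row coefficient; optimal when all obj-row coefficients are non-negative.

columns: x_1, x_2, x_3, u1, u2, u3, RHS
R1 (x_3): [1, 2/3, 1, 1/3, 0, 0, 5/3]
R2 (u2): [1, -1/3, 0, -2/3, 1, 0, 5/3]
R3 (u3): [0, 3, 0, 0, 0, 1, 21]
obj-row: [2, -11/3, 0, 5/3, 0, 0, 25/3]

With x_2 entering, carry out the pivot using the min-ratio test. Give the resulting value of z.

35/2

Ratio test on column x_2 — row 1: (5/3)/(2/3) = 5/2; row 2: entry -1/3 ≤ 0; row 3: 21/3 = 7. Minimum is 5/2 at row 1 (x_3 leaves); pivot element 2/3.
Pivot on row 1; the obj-row RHS becomes 25/3 − (-11/3)·(5/2) = 35/2.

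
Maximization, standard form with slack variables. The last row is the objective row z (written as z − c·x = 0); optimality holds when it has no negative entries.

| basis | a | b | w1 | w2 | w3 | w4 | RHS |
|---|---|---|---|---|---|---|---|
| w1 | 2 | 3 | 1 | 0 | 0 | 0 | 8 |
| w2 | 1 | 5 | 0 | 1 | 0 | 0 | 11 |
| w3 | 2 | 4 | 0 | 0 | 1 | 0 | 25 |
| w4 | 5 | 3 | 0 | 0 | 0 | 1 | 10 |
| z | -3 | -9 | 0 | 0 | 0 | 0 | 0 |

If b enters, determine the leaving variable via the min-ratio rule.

w2

Column b entries and ratios — w1: 8/3 = 8/3; w2: 11/5 = 11/5; w3: 25/4 = 25/4; w4: 10/3 = 10/3.
Smallest ratio is 11/5 in the row of w2, so w2 leaves.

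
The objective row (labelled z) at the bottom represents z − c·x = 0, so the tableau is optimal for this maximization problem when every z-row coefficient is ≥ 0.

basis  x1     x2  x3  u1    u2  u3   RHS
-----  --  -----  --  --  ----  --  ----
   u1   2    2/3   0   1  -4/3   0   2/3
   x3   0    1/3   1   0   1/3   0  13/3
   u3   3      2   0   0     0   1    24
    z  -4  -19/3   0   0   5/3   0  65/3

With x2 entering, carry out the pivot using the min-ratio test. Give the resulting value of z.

Ratio test on column x2 — row 1: (2/3)/(2/3) = 1; row 2: (13/3)/(1/3) = 13; row 3: 24/2 = 12. Minimum is 1 at row 1 (u1 leaves); pivot element 2/3.
Pivot on row 1; the z-row RHS becomes 65/3 − (-19/3)·1 = 28.

28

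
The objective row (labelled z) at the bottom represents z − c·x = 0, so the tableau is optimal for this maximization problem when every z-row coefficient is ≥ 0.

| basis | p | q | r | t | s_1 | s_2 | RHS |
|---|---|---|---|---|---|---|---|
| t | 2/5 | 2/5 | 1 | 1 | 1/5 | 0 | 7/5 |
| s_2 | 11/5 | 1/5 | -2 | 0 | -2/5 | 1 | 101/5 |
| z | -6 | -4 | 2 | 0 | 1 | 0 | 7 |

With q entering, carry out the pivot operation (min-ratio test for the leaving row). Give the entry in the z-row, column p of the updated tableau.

Ratio test on column q — row 1: (7/5)/(2/5) = 7/2; row 2: (101/5)/(1/5) = 101. Minimum is 7/2 at row 1 (t leaves); pivot element 2/5.
Divide row 1 by 2/5; eliminate column q from the other rows.
z-row update in column p: -6 − (-4)·1 = -2.

-2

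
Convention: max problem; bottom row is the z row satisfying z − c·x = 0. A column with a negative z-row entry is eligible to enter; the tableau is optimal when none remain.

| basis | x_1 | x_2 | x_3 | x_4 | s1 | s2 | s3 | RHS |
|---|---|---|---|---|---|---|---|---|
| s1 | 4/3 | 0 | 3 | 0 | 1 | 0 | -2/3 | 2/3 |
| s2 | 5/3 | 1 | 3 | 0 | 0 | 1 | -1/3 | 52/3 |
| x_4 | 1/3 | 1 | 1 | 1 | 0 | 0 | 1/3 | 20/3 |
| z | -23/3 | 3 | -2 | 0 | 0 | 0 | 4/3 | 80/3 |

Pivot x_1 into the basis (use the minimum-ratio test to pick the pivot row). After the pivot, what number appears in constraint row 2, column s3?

Ratio test on column x_1 — row 1: (2/3)/(4/3) = 1/2; row 2: (52/3)/(5/3) = 52/5; row 3: (20/3)/(1/3) = 20. Minimum is 1/2 at row 1 (s1 leaves); pivot element 4/3.
Divide row 1 by 4/3; eliminate column x_1 from the other rows.
Row 2 update in column s3: -1/3 − (5/3)·(-1/2) = 1/2.

1/2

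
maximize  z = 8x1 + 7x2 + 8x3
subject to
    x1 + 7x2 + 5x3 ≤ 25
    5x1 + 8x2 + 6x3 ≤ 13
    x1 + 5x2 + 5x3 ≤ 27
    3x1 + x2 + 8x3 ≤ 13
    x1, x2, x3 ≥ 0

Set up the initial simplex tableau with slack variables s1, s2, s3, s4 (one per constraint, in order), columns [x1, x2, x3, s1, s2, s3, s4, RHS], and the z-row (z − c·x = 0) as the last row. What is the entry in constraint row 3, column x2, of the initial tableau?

5

Constraint 3 has coefficient 5 on x2.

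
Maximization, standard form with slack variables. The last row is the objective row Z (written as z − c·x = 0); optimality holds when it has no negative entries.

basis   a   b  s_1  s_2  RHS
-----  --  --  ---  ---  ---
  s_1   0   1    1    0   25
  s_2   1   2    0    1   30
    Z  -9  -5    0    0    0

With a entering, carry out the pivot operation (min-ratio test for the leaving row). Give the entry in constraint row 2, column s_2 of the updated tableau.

Ratio test on column a — row 1: entry 0 ≤ 0; row 2: 30/1 = 30. Minimum is 30 at row 2 (s_2 leaves); pivot element 1.
Divide row 2 by 1; eliminate column a from the other rows.
In the new row 2, the s_2 entry is the old entry divided by the pivot: 1/1 = 1.

1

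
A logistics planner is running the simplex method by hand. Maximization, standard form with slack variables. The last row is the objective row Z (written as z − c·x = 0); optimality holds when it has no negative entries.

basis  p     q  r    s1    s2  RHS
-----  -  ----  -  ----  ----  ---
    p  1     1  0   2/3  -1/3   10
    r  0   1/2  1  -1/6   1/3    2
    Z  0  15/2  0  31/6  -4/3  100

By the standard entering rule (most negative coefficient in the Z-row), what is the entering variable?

Negative Z-row entries: s2: -4/3.
The most negative is -4/3 in column s2, so s2 enters.

s2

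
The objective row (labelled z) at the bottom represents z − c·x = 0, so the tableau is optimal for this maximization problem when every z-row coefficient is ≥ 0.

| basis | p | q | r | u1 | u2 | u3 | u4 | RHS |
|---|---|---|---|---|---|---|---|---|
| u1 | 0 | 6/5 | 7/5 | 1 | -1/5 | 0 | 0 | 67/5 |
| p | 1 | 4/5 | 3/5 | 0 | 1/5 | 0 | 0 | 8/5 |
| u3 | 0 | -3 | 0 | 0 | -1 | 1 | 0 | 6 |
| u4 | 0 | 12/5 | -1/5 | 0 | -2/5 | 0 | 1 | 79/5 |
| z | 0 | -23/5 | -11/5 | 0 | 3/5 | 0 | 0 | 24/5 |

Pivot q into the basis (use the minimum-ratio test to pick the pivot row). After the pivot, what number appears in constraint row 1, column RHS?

11

Ratio test on column q — row 1: (67/5)/(6/5) = 67/6; row 2: (8/5)/(4/5) = 2; row 3: entry -3 ≤ 0; row 4: (79/5)/(12/5) = 79/12. Minimum is 2 at row 2 (p leaves); pivot element 4/5.
Divide row 2 by 4/5; eliminate column q from the other rows.
Row 1 update in column RHS: 67/5 − (6/5)·2 = 11.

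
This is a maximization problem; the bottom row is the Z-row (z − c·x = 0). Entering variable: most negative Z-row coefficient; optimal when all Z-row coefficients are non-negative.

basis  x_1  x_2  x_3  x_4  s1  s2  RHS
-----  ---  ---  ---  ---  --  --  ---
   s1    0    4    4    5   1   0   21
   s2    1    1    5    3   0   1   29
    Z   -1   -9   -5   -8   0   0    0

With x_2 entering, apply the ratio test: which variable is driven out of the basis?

s1

Column x_2 entries and ratios — s1: 21/4 = 21/4; s2: 29/1 = 29.
Smallest ratio is 21/4 in the row of s1, so s1 leaves.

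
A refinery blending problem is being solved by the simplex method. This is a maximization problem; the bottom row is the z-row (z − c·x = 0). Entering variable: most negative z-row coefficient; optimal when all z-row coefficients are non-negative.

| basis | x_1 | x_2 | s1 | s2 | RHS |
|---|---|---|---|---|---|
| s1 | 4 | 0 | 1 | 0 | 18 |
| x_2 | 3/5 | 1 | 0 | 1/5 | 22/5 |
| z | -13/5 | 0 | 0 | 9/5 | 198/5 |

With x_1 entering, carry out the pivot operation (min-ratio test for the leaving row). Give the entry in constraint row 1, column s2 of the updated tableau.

Ratio test on column x_1 — row 1: 18/4 = 9/2; row 2: (22/5)/(3/5) = 22/3. Minimum is 9/2 at row 1 (s1 leaves); pivot element 4.
Divide row 1 by 4; eliminate column x_1 from the other rows.
In the new row 1, the s2 entry is the old entry divided by the pivot: 0/4 = 0.

0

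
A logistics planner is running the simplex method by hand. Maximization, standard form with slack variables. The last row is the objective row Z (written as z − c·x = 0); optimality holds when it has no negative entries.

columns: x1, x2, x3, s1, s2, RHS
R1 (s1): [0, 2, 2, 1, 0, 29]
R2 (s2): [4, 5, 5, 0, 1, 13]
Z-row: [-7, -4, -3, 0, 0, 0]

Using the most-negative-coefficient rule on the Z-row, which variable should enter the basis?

Negative Z-row entries: x1: -7, x2: -4, x3: -3.
The most negative is -7 in column x1, so x1 enters.

x1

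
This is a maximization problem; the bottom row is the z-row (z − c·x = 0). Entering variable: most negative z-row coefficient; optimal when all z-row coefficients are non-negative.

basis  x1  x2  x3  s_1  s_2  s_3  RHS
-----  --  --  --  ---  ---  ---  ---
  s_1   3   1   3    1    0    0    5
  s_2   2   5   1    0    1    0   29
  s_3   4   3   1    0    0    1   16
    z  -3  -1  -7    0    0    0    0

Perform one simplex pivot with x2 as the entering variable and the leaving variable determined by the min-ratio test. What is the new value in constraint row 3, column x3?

Ratio test on column x2 — row 1: 5/1 = 5; row 2: 29/5 = 29/5; row 3: 16/3 = 16/3. Minimum is 5 at row 1 (s_1 leaves); pivot element 1.
Divide row 1 by 1; eliminate column x2 from the other rows.
Row 3 update in column x3: 1 − 3·3 = -8.

-8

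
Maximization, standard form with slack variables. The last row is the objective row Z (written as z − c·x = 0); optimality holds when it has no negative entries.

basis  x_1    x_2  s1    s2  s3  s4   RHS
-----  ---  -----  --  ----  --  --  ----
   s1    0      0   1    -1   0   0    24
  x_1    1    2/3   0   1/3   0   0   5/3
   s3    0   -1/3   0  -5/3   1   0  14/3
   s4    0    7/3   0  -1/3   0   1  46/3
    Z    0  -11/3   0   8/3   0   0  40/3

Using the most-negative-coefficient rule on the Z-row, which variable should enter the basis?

x_2

Negative Z-row entries: x_2: -11/3.
The most negative is -11/3 in column x_2, so x_2 enters.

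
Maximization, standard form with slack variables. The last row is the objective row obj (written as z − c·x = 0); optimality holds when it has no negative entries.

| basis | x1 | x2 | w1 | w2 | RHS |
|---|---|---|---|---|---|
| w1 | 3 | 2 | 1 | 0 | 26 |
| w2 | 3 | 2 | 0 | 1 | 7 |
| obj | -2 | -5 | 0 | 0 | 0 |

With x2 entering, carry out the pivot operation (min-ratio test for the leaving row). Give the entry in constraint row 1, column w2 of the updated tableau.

Ratio test on column x2 — row 1: 26/2 = 13; row 2: 7/2 = 7/2. Minimum is 7/2 at row 2 (w2 leaves); pivot element 2.
Divide row 2 by 2; eliminate column x2 from the other rows.
Row 1 update in column w2: 0 − 2·(1/2) = -1.

-1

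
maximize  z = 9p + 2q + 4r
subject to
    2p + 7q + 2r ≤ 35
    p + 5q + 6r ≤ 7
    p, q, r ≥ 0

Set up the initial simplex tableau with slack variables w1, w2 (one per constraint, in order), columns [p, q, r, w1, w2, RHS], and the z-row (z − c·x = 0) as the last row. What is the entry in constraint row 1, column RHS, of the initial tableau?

35

The RHS of constraint 1 is b_1 = 35.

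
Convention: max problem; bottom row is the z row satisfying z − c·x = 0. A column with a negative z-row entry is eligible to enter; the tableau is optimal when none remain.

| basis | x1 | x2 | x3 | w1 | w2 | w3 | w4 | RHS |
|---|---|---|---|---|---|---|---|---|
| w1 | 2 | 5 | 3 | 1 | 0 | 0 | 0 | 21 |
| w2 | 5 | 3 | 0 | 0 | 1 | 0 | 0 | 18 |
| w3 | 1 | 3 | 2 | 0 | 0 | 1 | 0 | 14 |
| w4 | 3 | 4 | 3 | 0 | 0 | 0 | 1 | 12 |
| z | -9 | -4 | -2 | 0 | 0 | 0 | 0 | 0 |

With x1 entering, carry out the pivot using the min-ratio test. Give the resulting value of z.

Ratio test on column x1 — row 1: 21/2 = 21/2; row 2: 18/5 = 18/5; row 3: 14/1 = 14; row 4: 12/3 = 4. Minimum is 18/5 at row 2 (w2 leaves); pivot element 5.
Pivot on row 2; the z-row RHS becomes 0 − (-9)·(18/5) = 162/5.

162/5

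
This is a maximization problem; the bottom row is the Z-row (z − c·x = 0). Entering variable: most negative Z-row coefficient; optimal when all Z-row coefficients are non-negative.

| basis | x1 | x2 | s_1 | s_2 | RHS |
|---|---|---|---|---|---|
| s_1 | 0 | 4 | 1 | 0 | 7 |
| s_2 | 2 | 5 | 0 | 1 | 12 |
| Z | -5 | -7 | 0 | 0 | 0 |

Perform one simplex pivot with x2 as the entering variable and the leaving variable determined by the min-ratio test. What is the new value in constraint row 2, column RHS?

13/4

Ratio test on column x2 — row 1: 7/4 = 7/4; row 2: 12/5 = 12/5. Minimum is 7/4 at row 1 (s_1 leaves); pivot element 4.
Divide row 1 by 4; eliminate column x2 from the other rows.
Row 2 update in column RHS: 12 − 5·(7/4) = 13/4.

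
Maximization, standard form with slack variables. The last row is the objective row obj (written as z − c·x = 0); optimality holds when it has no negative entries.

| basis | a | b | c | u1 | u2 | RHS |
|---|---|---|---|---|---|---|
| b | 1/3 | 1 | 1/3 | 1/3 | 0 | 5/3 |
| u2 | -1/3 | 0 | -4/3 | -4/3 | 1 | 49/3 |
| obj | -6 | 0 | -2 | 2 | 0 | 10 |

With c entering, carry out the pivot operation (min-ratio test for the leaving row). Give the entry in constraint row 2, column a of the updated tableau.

1

Ratio test on column c — row 1: (5/3)/(1/3) = 5; row 2: entry -4/3 ≤ 0. Minimum is 5 at row 1 (b leaves); pivot element 1/3.
Divide row 1 by 1/3; eliminate column c from the other rows.
Row 2 update in column a: -1/3 − (-4/3)·1 = 1.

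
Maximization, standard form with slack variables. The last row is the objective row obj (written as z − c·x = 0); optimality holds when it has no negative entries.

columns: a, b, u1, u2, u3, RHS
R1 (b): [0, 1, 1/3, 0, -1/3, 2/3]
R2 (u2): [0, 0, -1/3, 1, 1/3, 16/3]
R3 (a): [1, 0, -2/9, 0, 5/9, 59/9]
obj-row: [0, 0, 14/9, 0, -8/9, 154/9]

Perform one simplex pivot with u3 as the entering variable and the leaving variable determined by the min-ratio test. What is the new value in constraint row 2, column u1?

Ratio test on column u3 — row 1: entry -1/3 ≤ 0; row 2: (16/3)/(1/3) = 16; row 3: (59/9)/(5/9) = 59/5. Minimum is 59/5 at row 3 (a leaves); pivot element 5/9.
Divide row 3 by 5/9; eliminate column u3 from the other rows.
Row 2 update in column u1: -1/3 − (1/3)·(-2/5) = -1/5.

-1/5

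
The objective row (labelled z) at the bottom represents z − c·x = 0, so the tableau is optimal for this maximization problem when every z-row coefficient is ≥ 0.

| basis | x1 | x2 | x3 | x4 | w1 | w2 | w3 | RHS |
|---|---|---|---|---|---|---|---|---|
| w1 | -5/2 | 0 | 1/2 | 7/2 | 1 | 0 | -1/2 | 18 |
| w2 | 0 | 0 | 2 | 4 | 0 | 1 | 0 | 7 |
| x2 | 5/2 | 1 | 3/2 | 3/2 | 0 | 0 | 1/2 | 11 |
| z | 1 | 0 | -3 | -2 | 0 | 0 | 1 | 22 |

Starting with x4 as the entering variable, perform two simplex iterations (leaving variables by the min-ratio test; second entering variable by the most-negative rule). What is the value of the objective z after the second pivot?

Ratio test on column x4 — row 1: 18/(7/2) = 36/7; row 2: 7/4 = 7/4; row 3: 11/(3/2) = 22/3. Minimum is 7/4 at row 2 (w2 leaves); pivot element 4.
Pivot on row 2; the z-row RHS becomes 22 − (-2)·(7/4) = 51/2.
Next entering variable (most negative z-row entry -2): x3.
Ratio test on column x3 — row 1: entry -5/4 ≤ 0; row 2: (7/4)/(1/2) = 7/2; row 3: (67/8)/(3/4) = 67/6. Minimum is 7/2 at row 2 (x4 leaves); pivot element 1/2.
After the second pivot the z-row RHS is 51/2 − (-2)·(7/2) = 65/2.

65/2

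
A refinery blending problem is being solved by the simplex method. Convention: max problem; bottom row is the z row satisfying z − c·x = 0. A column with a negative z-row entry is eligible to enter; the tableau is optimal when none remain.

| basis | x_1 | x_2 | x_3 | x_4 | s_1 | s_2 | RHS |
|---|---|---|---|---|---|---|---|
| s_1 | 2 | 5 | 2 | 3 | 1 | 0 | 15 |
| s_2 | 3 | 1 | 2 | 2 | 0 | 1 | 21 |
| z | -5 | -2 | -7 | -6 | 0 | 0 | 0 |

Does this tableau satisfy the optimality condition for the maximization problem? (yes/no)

The z-row has a negative entry -7 in column x_3, so it is not optimal.

no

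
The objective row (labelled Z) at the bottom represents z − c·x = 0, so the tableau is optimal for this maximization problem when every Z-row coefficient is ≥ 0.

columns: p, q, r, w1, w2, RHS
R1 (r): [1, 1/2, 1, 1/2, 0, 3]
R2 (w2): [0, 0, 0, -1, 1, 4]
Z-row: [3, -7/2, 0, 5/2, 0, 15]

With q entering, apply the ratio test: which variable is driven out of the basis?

r

Column q entries and ratios — r: 3/(1/2) = 6; w2: 0 ≤ 0, skip.
Smallest ratio is 6 in the row of r, so r leaves.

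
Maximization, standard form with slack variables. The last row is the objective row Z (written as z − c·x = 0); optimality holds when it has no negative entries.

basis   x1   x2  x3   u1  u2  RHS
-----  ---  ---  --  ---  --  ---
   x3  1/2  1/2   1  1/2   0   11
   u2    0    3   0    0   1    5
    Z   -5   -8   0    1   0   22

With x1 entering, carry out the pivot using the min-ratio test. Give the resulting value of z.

132

Ratio test on column x1 — row 1: 11/(1/2) = 22; row 2: entry 0 ≤ 0. Minimum is 22 at row 1 (x3 leaves); pivot element 1/2.
Pivot on row 1; the Z-row RHS becomes 22 − (-5)·22 = 132.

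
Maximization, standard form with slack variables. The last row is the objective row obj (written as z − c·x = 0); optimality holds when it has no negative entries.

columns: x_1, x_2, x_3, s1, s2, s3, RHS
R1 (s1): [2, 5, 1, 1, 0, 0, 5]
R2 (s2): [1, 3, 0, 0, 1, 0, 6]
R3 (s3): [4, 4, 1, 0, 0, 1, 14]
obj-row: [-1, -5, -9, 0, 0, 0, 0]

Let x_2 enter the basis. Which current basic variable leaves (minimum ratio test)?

s1

Column x_2 entries and ratios — s1: 5/5 = 1; s2: 6/3 = 2; s3: 14/4 = 7/2.
Smallest ratio is 1 in the row of s1, so s1 leaves.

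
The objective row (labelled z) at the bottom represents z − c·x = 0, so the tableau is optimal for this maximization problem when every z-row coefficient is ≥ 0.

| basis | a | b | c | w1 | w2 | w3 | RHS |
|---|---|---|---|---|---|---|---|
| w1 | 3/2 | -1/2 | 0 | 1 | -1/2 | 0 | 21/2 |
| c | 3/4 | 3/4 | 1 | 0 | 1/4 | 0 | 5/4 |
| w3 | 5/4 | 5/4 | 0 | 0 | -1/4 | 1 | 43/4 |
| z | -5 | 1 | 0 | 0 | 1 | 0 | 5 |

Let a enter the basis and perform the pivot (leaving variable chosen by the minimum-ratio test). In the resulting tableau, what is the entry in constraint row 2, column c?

Ratio test on column a — row 1: (21/2)/(3/2) = 7; row 2: (5/4)/(3/4) = 5/3; row 3: (43/4)/(5/4) = 43/5. Minimum is 5/3 at row 2 (c leaves); pivot element 3/4.
Divide row 2 by 3/4; eliminate column a from the other rows.
In the new row 2, the c entry is the old entry divided by the pivot: 1/(3/4) = 4/3.

4/3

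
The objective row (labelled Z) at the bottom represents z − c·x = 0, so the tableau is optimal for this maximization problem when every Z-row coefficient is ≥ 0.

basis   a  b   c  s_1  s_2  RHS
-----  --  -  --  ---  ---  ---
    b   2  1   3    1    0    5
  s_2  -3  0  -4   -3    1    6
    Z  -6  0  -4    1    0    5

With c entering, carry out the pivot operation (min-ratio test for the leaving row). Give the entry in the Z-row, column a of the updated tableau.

Ratio test on column c — row 1: 5/3 = 5/3; row 2: entry -4 ≤ 0. Minimum is 5/3 at row 1 (b leaves); pivot element 3.
Divide row 1 by 3; eliminate column c from the other rows.
Z-row update in column a: -6 − (-4)·(2/3) = -10/3.

-10/3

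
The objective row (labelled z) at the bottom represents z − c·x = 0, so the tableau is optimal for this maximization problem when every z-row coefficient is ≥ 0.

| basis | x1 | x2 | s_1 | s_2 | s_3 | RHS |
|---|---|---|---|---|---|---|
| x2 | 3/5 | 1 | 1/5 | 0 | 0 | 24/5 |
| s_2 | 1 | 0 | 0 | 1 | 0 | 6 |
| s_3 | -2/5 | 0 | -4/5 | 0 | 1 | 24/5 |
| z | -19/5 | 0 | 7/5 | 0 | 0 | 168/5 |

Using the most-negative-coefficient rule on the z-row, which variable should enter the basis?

x1

Negative z-row entries: x1: -19/5.
The most negative is -19/5 in column x1, so x1 enters.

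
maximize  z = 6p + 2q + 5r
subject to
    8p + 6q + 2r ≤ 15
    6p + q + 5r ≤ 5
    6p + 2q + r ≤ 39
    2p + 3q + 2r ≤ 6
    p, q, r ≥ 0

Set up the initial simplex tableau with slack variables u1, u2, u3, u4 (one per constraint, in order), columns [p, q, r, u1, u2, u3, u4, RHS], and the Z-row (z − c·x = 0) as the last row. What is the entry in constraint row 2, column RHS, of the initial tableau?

5

The RHS of constraint 2 is b_2 = 5.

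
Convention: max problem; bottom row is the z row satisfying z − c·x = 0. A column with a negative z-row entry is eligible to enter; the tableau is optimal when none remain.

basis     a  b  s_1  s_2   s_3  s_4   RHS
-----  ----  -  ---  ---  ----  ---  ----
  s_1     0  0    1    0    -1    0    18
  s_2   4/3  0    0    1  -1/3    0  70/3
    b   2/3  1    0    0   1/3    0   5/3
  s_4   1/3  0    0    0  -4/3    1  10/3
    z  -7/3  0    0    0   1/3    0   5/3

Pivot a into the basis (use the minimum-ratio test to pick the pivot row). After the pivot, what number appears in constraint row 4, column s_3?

-3/2

Ratio test on column a — row 1: entry 0 ≤ 0; row 2: (70/3)/(4/3) = 35/2; row 3: (5/3)/(2/3) = 5/2; row 4: (10/3)/(1/3) = 10. Minimum is 5/2 at row 3 (b leaves); pivot element 2/3.
Divide row 3 by 2/3; eliminate column a from the other rows.
Row 4 update in column s_3: -4/3 − (1/3)·(1/2) = -3/2.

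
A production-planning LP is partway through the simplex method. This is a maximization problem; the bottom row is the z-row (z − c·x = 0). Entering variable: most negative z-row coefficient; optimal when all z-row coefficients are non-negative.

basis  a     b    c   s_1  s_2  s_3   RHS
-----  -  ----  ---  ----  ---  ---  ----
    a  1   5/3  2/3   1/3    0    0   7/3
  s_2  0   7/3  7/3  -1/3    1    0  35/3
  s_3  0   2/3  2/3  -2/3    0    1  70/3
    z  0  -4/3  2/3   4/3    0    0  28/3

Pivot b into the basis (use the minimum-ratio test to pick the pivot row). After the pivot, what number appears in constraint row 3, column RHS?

Ratio test on column b — row 1: (7/3)/(5/3) = 7/5; row 2: (35/3)/(7/3) = 5; row 3: (70/3)/(2/3) = 35. Minimum is 7/5 at row 1 (a leaves); pivot element 5/3.
Divide row 1 by 5/3; eliminate column b from the other rows.
Row 3 update in column RHS: 70/3 − (2/3)·(7/5) = 112/5.

112/5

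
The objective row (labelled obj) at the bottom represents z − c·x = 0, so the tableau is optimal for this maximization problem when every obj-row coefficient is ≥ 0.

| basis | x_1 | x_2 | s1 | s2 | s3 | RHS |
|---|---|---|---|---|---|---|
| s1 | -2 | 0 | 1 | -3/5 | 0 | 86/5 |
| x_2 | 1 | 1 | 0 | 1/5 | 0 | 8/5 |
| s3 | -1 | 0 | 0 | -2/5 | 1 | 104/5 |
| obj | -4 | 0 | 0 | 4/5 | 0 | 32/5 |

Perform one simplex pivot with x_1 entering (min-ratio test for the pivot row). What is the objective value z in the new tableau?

Ratio test on column x_1 — row 1: entry -2 ≤ 0; row 2: (8/5)/1 = 8/5; row 3: entry -1 ≤ 0. Minimum is 8/5 at row 2 (x_2 leaves); pivot element 1.
Pivot on row 2; the obj-row RHS becomes 32/5 − (-4)·(8/5) = 64/5.

64/5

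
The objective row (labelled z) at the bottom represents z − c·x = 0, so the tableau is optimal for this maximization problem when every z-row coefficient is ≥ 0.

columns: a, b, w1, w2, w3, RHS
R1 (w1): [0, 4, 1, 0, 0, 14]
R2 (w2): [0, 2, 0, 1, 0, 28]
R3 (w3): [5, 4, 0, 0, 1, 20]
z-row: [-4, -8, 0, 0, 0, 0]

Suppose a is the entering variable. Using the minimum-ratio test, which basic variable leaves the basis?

Column a entries and ratios — w1: 0 ≤ 0, skip; w2: 0 ≤ 0, skip; w3: 20/5 = 4.
Smallest ratio is 4 in the row of w3, so w3 leaves.

w3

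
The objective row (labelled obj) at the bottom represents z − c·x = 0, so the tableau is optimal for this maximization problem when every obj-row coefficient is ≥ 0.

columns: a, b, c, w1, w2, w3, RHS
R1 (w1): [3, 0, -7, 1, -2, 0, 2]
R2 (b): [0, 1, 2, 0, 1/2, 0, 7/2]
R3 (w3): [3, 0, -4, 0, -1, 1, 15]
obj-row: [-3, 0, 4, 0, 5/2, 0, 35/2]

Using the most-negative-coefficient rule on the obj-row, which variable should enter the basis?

a

Negative obj-row entries: a: -3.
The most negative is -3 in column a, so a enters.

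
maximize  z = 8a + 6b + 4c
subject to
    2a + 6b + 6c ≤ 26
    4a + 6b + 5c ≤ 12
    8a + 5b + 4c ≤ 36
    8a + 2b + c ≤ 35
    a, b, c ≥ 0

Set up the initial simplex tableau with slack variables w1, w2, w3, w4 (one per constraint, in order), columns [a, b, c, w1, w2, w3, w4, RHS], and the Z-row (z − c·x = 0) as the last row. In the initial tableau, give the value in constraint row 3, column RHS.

36

The RHS of constraint 3 is b_3 = 36.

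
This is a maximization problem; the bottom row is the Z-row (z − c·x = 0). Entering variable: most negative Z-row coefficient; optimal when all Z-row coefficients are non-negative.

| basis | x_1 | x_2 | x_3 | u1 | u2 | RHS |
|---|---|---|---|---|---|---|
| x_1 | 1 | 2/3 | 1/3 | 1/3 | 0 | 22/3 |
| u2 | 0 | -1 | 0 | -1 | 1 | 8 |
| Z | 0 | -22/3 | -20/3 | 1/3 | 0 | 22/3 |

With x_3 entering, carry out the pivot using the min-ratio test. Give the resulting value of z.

154

Ratio test on column x_3 — row 1: (22/3)/(1/3) = 22; row 2: entry 0 ≤ 0. Minimum is 22 at row 1 (x_1 leaves); pivot element 1/3.
Pivot on row 1; the Z-row RHS becomes 22/3 − (-20/3)·22 = 154.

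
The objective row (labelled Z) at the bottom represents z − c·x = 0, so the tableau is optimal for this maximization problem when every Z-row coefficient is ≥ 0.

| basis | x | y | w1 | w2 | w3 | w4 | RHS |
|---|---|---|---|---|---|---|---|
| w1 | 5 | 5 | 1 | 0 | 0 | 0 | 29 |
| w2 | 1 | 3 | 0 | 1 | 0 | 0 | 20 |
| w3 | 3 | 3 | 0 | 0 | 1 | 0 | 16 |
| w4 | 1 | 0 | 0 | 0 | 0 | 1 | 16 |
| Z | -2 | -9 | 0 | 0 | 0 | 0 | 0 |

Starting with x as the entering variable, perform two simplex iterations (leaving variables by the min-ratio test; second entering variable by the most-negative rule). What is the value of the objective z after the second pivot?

48

Ratio test on column x — row 1: 29/5 = 29/5; row 2: 20/1 = 20; row 3: 16/3 = 16/3; row 4: 16/1 = 16. Minimum is 16/3 at row 3 (w3 leaves); pivot element 3.
Pivot on row 3; the Z-row RHS becomes 0 − (-2)·(16/3) = 32/3.
Next entering variable (most negative Z-row entry -7): y.
Ratio test on column y — row 1: entry 0 ≤ 0; row 2: (44/3)/2 = 22/3; row 3: (16/3)/1 = 16/3; row 4: entry -1 ≤ 0. Minimum is 16/3 at row 3 (x leaves); pivot element 1.
After the second pivot the Z-row RHS is 32/3 − (-7)·(16/3) = 48.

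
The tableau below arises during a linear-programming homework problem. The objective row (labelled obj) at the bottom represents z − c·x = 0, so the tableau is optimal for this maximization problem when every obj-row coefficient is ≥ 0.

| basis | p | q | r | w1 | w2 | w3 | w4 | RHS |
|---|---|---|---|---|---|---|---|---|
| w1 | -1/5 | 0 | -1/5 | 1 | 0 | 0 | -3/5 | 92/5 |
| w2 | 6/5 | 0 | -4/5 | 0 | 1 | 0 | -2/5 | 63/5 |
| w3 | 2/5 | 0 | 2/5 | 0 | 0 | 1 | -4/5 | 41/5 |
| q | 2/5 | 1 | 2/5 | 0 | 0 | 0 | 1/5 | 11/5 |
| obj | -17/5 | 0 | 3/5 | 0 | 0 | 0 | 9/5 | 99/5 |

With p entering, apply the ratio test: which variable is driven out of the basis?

Column p entries and ratios — w1: -1/5 ≤ 0, skip; w2: (63/5)/(6/5) = 21/2; w3: (41/5)/(2/5) = 41/2; q: (11/5)/(2/5) = 11/2.
Smallest ratio is 11/2 in the row of q, so q leaves.

q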